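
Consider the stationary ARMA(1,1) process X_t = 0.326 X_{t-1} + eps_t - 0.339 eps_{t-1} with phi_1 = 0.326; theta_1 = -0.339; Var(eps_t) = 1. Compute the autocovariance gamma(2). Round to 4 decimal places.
\gamma(2) = -0.0042

Multiply the model equation by X_{t-k} and take expectations. With theta_0 = psi_0 = 1 and psi_j the MA(infinity) weights, this gives
  gamma(k) - sum_i phi_i gamma(k-i) = c_k,
  c_k = sigma^2 * sum_{j=k..q} theta_j psi_{j-k}   (c_k = 0 for k > q),
using gamma(-m) = gamma(m).
psi-weights needed (psi_j = theta_j + sum_i phi_i psi_{j-i}):
  psi_1 = theta_1 + phi_1 = -0.339 + (0.326) = -0.013
Right-hand sides:
  c_0 = sigma^2 (1 + theta_1 psi_1) = 1 * (1 + (-0.339)(-0.013)) = 1 * 1.004407 = 1.004407
  c_1 = sigma^2 theta_1 = 1 * (-0.339) = -0.339
  c_2 = 0
Equations for k = 0 and k = 1 (AR order 1):
  gamma(0) = phi_1 gamma(1) + c_0
  gamma(1) = phi_1 gamma(0) + c_1
Substituting the second into the first: gamma(0) (1 - phi_1^2) = c_0 + phi_1 c_1, so
  gamma(0) = (c_0 + phi_1 c_1) / (1 - phi_1^2) = (1.004407 + (0.326)(-0.339)) / (1 - (0.326)^2) = 0.893893 / 0.893724 = 1.000189.
  gamma(1) = phi_1 gamma(0) + c_1 = (0.326)(1.000189) + (-0.339) = -0.012938.
For k = 2 (> q): gamma(2) = phi_1 gamma(1) = (0.326)(-0.012938) = -0.004218.
Therefore gamma(2) = -0.0042 (to 4 decimal places).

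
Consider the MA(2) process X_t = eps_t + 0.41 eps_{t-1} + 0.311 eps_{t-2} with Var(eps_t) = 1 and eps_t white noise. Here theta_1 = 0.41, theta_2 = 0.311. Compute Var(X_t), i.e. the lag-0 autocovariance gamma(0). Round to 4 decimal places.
\gamma(0) = 1.2648

For an MA(q) process X_t = eps_t + sum_i theta_i eps_{t-i} with
Var(eps_t) = sigma^2, the variance is
  gamma(0) = sigma^2 * (1 + sum_i theta_i^2).
  sum_i theta_i^2 = (0.41)^2 + (0.311)^2 = 0.1681 + 0.096721 = 0.264821.
  gamma(0) = 1 * (1 + 0.264821) = 1 * 1.264821 = 1.264821, which rounds to 1.2648.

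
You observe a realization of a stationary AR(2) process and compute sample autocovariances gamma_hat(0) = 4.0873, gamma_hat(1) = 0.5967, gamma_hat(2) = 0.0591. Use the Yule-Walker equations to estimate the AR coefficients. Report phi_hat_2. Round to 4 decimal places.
\hat\phi_{2} = -0.0070

The Yule-Walker equations for an AR(p) process read, in matrix form,
  Gamma_p phi = r_p,   with   (Gamma_p)_{ij} = gamma(|i - j|),
                       (r_p)_i = gamma(i),   i,j = 1..p.
Substitute the sample gammas (Toeplitz matrix and right-hand side of size 2):
  Gamma_p = [[4.0873, 0.5967], [0.5967, 4.0873]]
  r_p     = [0.5967, 0.0591]
Written out:
  4.0873 phi_1 + 0.5967 phi_2 = 0.5967
  0.5967 phi_1 + 4.0873 phi_2 = 0.0591
Solve by Cramer's rule:
  det = gamma(0)^2 - gamma(1)^2 = (4.0873)^2 - (0.5967)^2 = 16.70602129 - 0.35605089 = 16.3499704
  phi_hat_1 = [gamma(1) gamma(0) - gamma(1) gamma(2)] / det = [(0.5967)(4.0873) - (0.5967)(0.0591)] / 16.3499704 = 2.40362694 / 16.3499704 = 0.147
  phi_hat_2 = [gamma(0) gamma(2) - gamma(1)^2] / det = [(4.0873)(0.0591) - (0.5967)^2] / 16.3499704 = -0.11449146 / 16.3499704 = -0.007
So phi_hat = [0.1470, -0.0070].
Therefore phi_hat_2 = -0.0070.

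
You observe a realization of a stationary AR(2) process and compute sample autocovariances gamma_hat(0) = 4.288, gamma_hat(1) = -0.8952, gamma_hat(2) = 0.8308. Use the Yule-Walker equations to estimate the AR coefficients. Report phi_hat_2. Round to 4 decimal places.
\hat\phi_{2} = 0.1570

The Yule-Walker equations for an AR(p) process read, in matrix form,
  Gamma_p phi = r_p,   with   (Gamma_p)_{ij} = gamma(|i - j|),
                       (r_p)_i = gamma(i),   i,j = 1..p.
Substitute the sample gammas (Toeplitz matrix and right-hand side of size 2):
  Gamma_p = [[4.288, -0.8952], [-0.8952, 4.288]]
  r_p     = [-0.8952, 0.8308]
Written out:
  4.288 phi_1 - 0.8952 phi_2 = -0.8952
  -0.8952 phi_1 + 4.288 phi_2 = 0.8308
Solve by Cramer's rule:
  det = gamma(0)^2 - gamma(1)^2 = (4.288)^2 - (-0.8952)^2 = 18.386944 - 0.80138304 = 17.58556096
  phi_hat_1 = [gamma(1) gamma(0) - gamma(1) gamma(2)] / det = [(-0.8952)(4.288) - (-0.8952)(0.8308)] / 17.58556096 = -3.09488544 / 17.58556096 = -0.176
  phi_hat_2 = [gamma(0) gamma(2) - gamma(1)^2] / det = [(4.288)(0.8308) - (-0.8952)^2] / 17.58556096 = 2.76108736 / 17.58556096 = 0.157
So phi_hat = [-0.1760, 0.1570].
Therefore phi_hat_2 = 0.1570.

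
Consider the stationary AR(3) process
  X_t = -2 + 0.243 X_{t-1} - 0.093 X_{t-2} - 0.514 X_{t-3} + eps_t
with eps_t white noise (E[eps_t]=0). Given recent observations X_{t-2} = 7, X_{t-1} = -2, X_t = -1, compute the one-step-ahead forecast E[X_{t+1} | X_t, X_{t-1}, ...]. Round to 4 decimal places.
E[X_{t+1} \mid \mathcal F_t] = -5.6550

For an AR(p) model X_t = c + sum_i phi_i X_{t-i} + eps_t, the
one-step-ahead conditional mean is
  E[X_{t+1} | X_t, ...] = c + sum_i phi_i X_{t+1-i}.
Substitute known values:
  E[X_{t+1} | ...] = -2 + (0.243) * (-1) + (-0.093) * (-2) + (-0.514) * (7)
                   = -5.6550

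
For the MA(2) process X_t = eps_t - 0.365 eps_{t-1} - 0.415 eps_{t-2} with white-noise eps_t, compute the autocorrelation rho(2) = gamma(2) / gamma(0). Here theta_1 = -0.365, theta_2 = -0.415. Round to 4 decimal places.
\rho(2) = -0.3179

For an MA(q) process with theta_0 = 1, the autocovariance is
  gamma(k) = sigma^2 * sum_{i=0..q-k} theta_i * theta_{i+k},
and rho(k) = gamma(k) / gamma(0). Sigma^2 cancels.
  numerator   = (1)*(-0.415) = -0.415.
  denominator = (1)^2 + (-0.365)^2 + (-0.415)^2 = 1.30545.
  rho(2) = -0.415 / 1.30545 = -0.3179.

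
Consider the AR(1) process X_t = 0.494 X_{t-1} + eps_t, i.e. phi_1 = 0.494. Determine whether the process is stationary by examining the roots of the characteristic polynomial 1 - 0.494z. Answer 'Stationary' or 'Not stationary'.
\text{Stationary}

The AR(p) characteristic polynomial is P(z) = 1 - 0.494z.
Stationarity requires all roots to lie outside the unit circle, i.e. |z| > 1 for every root.
This is linear in z: 1 + (-0.494) z = 0  =>  z = -1/(-0.494) = 2.024291,  |z| = 2.024291.
Moduli of all roots: 2.0243.
All moduli strictly greater than 1? Yes.
Verdict: Stationary.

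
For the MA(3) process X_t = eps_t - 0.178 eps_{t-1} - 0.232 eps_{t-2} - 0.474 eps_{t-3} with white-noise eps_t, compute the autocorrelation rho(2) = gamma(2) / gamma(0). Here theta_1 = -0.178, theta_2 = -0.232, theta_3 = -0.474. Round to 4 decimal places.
\rho(2) = -0.1127

For an MA(q) process with theta_0 = 1, the autocovariance is
  gamma(k) = sigma^2 * sum_{i=0..q-k} theta_i * theta_{i+k},
and rho(k) = gamma(k) / gamma(0). Sigma^2 cancels.
  numerator   = (1)*(-0.232) + (-0.178)*(-0.474) = -0.147628.
  denominator = (1)^2 + (-0.178)^2 + (-0.232)^2 + (-0.474)^2 = 1.310184.
  rho(2) = -0.147628 / 1.310184 = -0.1127.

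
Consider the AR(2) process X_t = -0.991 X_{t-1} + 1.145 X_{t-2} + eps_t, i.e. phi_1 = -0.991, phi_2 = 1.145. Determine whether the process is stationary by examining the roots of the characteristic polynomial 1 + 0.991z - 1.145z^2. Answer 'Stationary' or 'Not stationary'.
\text{Not stationary}

The AR(p) characteristic polynomial is P(z) = 1 + 0.991z - 1.145z^2.
Stationarity requires all roots to lie outside the unit circle, i.e. |z| > 1 for every root.
Set 1 + (0.991) z + (-1.145) z^2 = 0, i.e. a z^2 + b z + c = 0 with a = -1.145, b = 0.991, c = 1.
Discriminant D = b^2 - 4ac = (0.991)^2 - 4*(-1.145)*1 = 0.982081 - (-4.58) = 5.562081.
D >= 0, so the roots are real: z = (-b +/- sqrt(D)) / (2a) = (-0.991 +/- 2.358406) / (-2.29).
  z_1 = (-0.991 + 2.358406) / (-2.29) = -0.5971,   |z_1| = 0.5971.
  z_2 = (-0.991 - 2.358406) / (-2.29) = 1.4626,   |z_2| = 1.4626.
Moduli of all roots: 0.5971, 1.4626.
All moduli strictly greater than 1? No.
Verdict: Not stationary.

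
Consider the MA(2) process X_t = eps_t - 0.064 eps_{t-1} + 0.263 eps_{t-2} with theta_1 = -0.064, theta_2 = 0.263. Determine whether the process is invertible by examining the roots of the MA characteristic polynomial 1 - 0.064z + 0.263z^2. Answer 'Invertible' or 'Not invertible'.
\text{Invertible}

The MA(q) characteristic polynomial is P(z) = 1 - 0.064z + 0.263z^2.
Invertibility requires all roots to lie outside the unit circle, i.e. |z| > 1 for every root.
Set 1 + (-0.064) z + (0.263) z^2 = 0, i.e. a z^2 + b z + c = 0 with a = 0.263, b = -0.064, c = 1.
Discriminant D = b^2 - 4ac = (-0.064)^2 - 4*(0.263)*1 = 0.004096 - (1.052) = -1.047904.
D < 0, so the roots are the complex-conjugate pair z = (-b +/- i sqrt(-D)) / (2a) = 0.1217 +/- 1.9461i.
For a conjugate pair |z|^2 = z * conj(z) = (product of roots) = c/a = 1/(0.263) = 3.802281, so |z| = sqrt(3.802281) = 1.9499 for both roots.
Moduli of all roots: 1.9499, 1.9499.
All moduli strictly greater than 1? Yes.
Verdict: Invertible.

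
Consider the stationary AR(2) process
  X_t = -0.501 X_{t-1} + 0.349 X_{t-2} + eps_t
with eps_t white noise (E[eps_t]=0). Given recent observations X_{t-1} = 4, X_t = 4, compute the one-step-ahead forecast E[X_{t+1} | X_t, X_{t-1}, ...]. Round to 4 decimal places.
E[X_{t+1} \mid \mathcal F_t] = -0.6080

For an AR(p) model X_t = c + sum_i phi_i X_{t-i} + eps_t, the
one-step-ahead conditional mean is
  E[X_{t+1} | X_t, ...] = c + sum_i phi_i X_{t+1-i}.
Substitute known values:
  E[X_{t+1} | ...] = (-0.501) * (4) + (0.349) * (4)
                   = -0.6080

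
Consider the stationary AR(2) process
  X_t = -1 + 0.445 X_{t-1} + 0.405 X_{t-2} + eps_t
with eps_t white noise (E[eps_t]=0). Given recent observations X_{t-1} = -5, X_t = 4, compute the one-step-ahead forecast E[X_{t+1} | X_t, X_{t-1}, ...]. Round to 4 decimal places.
E[X_{t+1} \mid \mathcal F_t] = -1.2450

For an AR(p) model X_t = c + sum_i phi_i X_{t-i} + eps_t, the
one-step-ahead conditional mean is
  E[X_{t+1} | X_t, ...] = c + sum_i phi_i X_{t+1-i}.
Substitute known values:
  E[X_{t+1} | ...] = -1 + (0.445) * (4) + (0.405) * (-5)
                   = -1.2450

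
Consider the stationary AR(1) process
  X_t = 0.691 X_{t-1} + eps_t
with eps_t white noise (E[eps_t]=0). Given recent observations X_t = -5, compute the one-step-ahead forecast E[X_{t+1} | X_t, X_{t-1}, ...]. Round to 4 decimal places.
E[X_{t+1} \mid \mathcal F_t] = -3.4550

For an AR(p) model X_t = c + sum_i phi_i X_{t-i} + eps_t, the
one-step-ahead conditional mean is
  E[X_{t+1} | X_t, ...] = c + sum_i phi_i X_{t+1-i}.
Substitute known values:
  E[X_{t+1} | ...] = (0.691) * (-5)
                   = -3.4550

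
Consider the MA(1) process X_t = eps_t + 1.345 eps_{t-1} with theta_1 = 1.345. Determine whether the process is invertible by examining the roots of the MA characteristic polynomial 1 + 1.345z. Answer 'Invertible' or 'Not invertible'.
\text{Not invertible}

The MA(q) characteristic polynomial is P(z) = 1 + 1.345z.
Invertibility requires all roots to lie outside the unit circle, i.e. |z| > 1 for every root.
This is linear in z: 1 + (1.345) z = 0  =>  z = -1/(1.345) = -0.743494,  |z| = 0.743494.
Moduli of all roots: 0.7435.
All moduli strictly greater than 1? No.
Verdict: Not invertible.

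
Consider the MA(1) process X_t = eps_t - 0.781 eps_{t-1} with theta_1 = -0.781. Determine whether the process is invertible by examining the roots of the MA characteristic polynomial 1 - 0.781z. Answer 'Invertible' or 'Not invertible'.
\text{Invertible}

The MA(q) characteristic polynomial is P(z) = 1 - 0.781z.
Invertibility requires all roots to lie outside the unit circle, i.e. |z| > 1 for every root.
This is linear in z: 1 + (-0.781) z = 0  =>  z = -1/(-0.781) = 1.28041,  |z| = 1.28041.
Moduli of all roots: 1.2804.
All moduli strictly greater than 1? Yes.
Verdict: Invertible.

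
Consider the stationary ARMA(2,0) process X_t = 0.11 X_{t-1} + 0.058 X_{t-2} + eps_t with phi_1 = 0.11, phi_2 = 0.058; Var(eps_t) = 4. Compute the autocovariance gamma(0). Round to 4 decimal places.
\gamma(0) = 4.0690

Multiply the model equation by X_{t-k} and take expectations. With theta_0 = psi_0 = 1 and psi_j the MA(infinity) weights, this gives
  gamma(k) - sum_i phi_i gamma(k-i) = c_k,
  c_k = sigma^2 * sum_{j=k..q} theta_j psi_{j-k}   (c_k = 0 for k > q),
using gamma(-m) = gamma(m).
Pure AR (q = 0): c_0 = sigma^2 = 4, c_k = 0 for k >= 1.
Equations for k = 0, 1, 2 (AR order 2, c_2 = 0):
  (E0) gamma(0) = phi_1 gamma(1) + phi_2 gamma(2) + c_0
  (E1) gamma(1) = phi_1 gamma(0) + phi_2 gamma(1) + c_1
  (E2) gamma(2) = phi_1 gamma(1) + phi_2 gamma(0)
From (E1): gamma(1) = A gamma(0) + B with
  A = phi_1 / (1 - phi_2) = 0.11 / 0.942 = 0.116773,   B = c_1 / (1 - phi_2) = 0 / 0.942 = 0.
Insert (E2) into (E0): gamma(0) (1 - phi_2^2) = phi_1 (1 + phi_2) gamma(1) + c_0.
  phi_1 (1 + phi_2) = (0.11)(1.058) = 0.11638,   1 - phi_2^2 = 0.996636.
Replace gamma(1) by A gamma(0) + B and collect gamma(0):
  gamma(0) [0.996636 - (0.11638)(0.116773)] = c_0 = 4
  gamma(0) * 0.983046 = 4
  gamma(0) = 4 / 0.983046 = 4.068986.
Therefore gamma(0) = 4.0690 (to 4 decimal places).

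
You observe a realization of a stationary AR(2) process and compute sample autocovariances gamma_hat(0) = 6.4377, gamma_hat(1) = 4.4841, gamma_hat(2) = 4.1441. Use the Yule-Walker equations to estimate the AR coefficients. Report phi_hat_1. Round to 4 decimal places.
\hat\phi_{1} = 0.4820

The Yule-Walker equations for an AR(p) process read, in matrix form,
  Gamma_p phi = r_p,   with   (Gamma_p)_{ij} = gamma(|i - j|),
                       (r_p)_i = gamma(i),   i,j = 1..p.
Substitute the sample gammas (Toeplitz matrix and right-hand side of size 2):
  Gamma_p = [[6.4377, 4.4841], [4.4841, 6.4377]]
  r_p     = [4.4841, 4.1441]
Written out:
  6.4377 phi_1 + 4.4841 phi_2 = 4.4841
  4.4841 phi_1 + 6.4377 phi_2 = 4.1441
Solve by Cramer's rule:
  det = gamma(0)^2 - gamma(1)^2 = (6.4377)^2 - (4.4841)^2 = 41.44398129 - 20.10715281 = 21.33682848
  phi_hat_1 = [gamma(1) gamma(0) - gamma(1) gamma(2)] / det = [(4.4841)(6.4377) - (4.4841)(4.1441)] / 21.33682848 = 10.28473176 / 21.33682848 = 0.482
  phi_hat_2 = [gamma(0) gamma(2) - gamma(1)^2] / det = [(6.4377)(4.1441) - (4.4841)^2] / 21.33682848 = 6.57131976 / 21.33682848 = 0.308
So phi_hat = [0.4820, 0.3080].
Therefore phi_hat_1 = 0.4820.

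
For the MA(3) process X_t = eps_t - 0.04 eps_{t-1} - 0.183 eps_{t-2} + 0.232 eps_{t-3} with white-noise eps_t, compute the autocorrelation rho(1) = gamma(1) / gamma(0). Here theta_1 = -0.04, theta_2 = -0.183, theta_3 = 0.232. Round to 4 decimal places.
\rho(1) = -0.0690

For an MA(q) process with theta_0 = 1, the autocovariance is
  gamma(k) = sigma^2 * sum_{i=0..q-k} theta_i * theta_{i+k},
and rho(k) = gamma(k) / gamma(0). Sigma^2 cancels.
  numerator   = (1)*(-0.04) + (-0.04)*(-0.183) + (-0.183)*(0.232) = -0.075136.
  denominator = (1)^2 + (-0.04)^2 + (-0.183)^2 + (0.232)^2 = 1.088913.
  rho(1) = -0.075136 / 1.088913 = -0.0690.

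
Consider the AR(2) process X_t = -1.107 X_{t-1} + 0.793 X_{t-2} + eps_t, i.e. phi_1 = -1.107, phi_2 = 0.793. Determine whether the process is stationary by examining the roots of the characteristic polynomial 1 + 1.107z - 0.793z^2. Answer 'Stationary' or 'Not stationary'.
\text{Not stationary}

The AR(p) characteristic polynomial is P(z) = 1 + 1.107z - 0.793z^2.
Stationarity requires all roots to lie outside the unit circle, i.e. |z| > 1 for every root.
Set 1 + (1.107) z + (-0.793) z^2 = 0, i.e. a z^2 + b z + c = 0 with a = -0.793, b = 1.107, c = 1.
Discriminant D = b^2 - 4ac = (1.107)^2 - 4*(-0.793)*1 = 1.225449 - (-3.172) = 4.397449.
D >= 0, so the roots are real: z = (-b +/- sqrt(D)) / (2a) = (-1.107 +/- 2.09701) / (-1.586).
  z_1 = (-1.107 + 2.09701) / (-1.586) = -0.6242,   |z_1| = 0.6242.
  z_2 = (-1.107 - 2.09701) / (-1.586) = 2.0202,   |z_2| = 2.0202.
Moduli of all roots: 0.6242, 2.0202.
All moduli strictly greater than 1? No.
Verdict: Not stationary.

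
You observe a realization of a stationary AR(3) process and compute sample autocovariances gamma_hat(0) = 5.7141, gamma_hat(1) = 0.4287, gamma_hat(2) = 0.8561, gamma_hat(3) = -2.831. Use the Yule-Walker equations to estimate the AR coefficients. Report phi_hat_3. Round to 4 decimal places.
\hat\phi_{3} = -0.5300

The Yule-Walker equations for an AR(p) process read, in matrix form,
  Gamma_p phi = r_p,   with   (Gamma_p)_{ij} = gamma(|i - j|),
                       (r_p)_i = gamma(i),   i,j = 1..p.
Substitute the sample gammas (Toeplitz matrix and right-hand side of size 3):
  Gamma_p = [[5.7141, 0.4287, 0.8561], [0.4287, 5.7141, 0.4287], [0.8561, 0.4287, 5.7141]]
  r_p     = [0.4287, 0.8561, -2.831]
Written out (R1..R3):
  (R1) 5.7141 phi_1 + 0.4287 phi_2 + 0.8561 phi_3 = 0.4287
  (R2) 0.4287 phi_1 + 5.7141 phi_2 + 0.4287 phi_3 = 0.8561
  (R3) 0.8561 phi_1 + 0.4287 phi_2 + 5.7141 phi_3 = -2.831
Gaussian elimination:
  R2 <- R2 - (0.4287/5.7141) R1 = R2 - (0.075025) R1:  5.681937 phi_2 + 0.364471 phi_3 = 0.823937
  R3 <- R3 - (0.8561/5.7141) R1 = R3 - (0.149822) R1:  0.364471 phi_2 + 5.585837 phi_3 = -2.895229
  R3 <- R3 - (0.364471/5.681937) R2 = R3 - (0.064146) R2:  5.562458 phi_3 = -2.948081
Back-substitution:
  phi_hat_3 = -2.948081 / 5.562458 = -0.529996
  phi_hat_2 = (0.823937 - (0.364471)(-0.529996)) / 5.681937 = 0.179007
  phi_hat_1 = (0.4287 - (0.4287)(0.179007) - (0.8561)(-0.529996)) / 5.7141 = 0.141
So phi_hat = [0.1410, 0.1790, -0.5300].
Therefore phi_hat_3 = -0.5300.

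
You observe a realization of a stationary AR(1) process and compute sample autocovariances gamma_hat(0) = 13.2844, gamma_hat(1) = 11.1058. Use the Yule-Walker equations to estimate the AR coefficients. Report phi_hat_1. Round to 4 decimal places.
\hat\phi_{1} = 0.8360

The Yule-Walker equations for an AR(p) process read, in matrix form,
  Gamma_p phi = r_p,   with   (Gamma_p)_{ij} = gamma(|i - j|),
                       (r_p)_i = gamma(i),   i,j = 1..p.
Substitute the sample gammas (Toeplitz matrix and right-hand side of size 1):
  Gamma_p = [[13.2844]]
  r_p     = [11.1058]
With p = 1 this is the single equation gamma(0) phi_1 = gamma(1):
  phi_hat_1 = gamma(1) / gamma(0) = 11.1058 / 13.2844 = 0.8360.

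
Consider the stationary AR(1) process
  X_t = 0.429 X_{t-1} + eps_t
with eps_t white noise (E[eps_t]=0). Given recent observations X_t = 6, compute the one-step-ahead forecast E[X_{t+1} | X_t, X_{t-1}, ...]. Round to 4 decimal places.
E[X_{t+1} \mid \mathcal F_t] = 2.5740

For an AR(p) model X_t = c + sum_i phi_i X_{t-i} + eps_t, the
one-step-ahead conditional mean is
  E[X_{t+1} | X_t, ...] = c + sum_i phi_i X_{t+1-i}.
Substitute known values:
  E[X_{t+1} | ...] = (0.429) * (6)
                   = 2.5740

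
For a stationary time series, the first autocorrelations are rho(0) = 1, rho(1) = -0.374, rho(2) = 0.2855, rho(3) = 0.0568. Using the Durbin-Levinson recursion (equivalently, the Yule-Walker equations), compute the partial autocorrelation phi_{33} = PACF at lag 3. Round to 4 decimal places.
\phi_{33} = 0.2499

The PACF at lag k is phi_{kk}, the last component of the solution
to the Yule-Walker system G_k phi = r_k where
  (G_k)_{ij} = rho(|i - j|), (r_k)_i = rho(i), i,j = 1..k.
Equivalently, Durbin-Levinson gives phi_{kk} iteratively:
  phi_{11} = rho(1)
  phi_{kk} = [rho(k) - sum_{j=1..k-1} phi_{k-1,j} rho(k-j)]
            / [1 - sum_{j=1..k-1} phi_{k-1,j} rho(j)],
  phi_{k,j} = phi_{k-1,j} - phi_{kk} phi_{k-1,k-j},  j = 1..k-1.
Step k = 1:
  phi_11 = rho(1) = -0.374.
Step k = 2:
  phi_22 = [rho(2) - phi_11 rho(1)] / [1 - phi_11 rho(1)] = [0.2855 - (-0.374)(-0.374)] / [1 - (-0.374)(-0.374)]
         = 0.145624 / 0.860124 = 0.169306.
  Update: phi_21 = phi_11 - phi_22 phi_11 = -0.374 - (0.169306)(-0.374) = -0.31068.
Step k = 3:
  phi_33 = [rho(3) - phi_21 rho(2) - phi_22 rho(1)] / [1 - phi_21 rho(1) - phi_22 rho(2)]
    numerator   = 0.0568 - (-0.31068)(0.2855) - (0.169306)(-0.374) = 0.20881941
    denominator = 1 - (-0.31068)(-0.374) - (0.169306)(0.2855) = 0.83546901
  phi_33 = 0.20881941 / 0.83546901 = 0.2499.
Therefore phi_{33} = 0.2499.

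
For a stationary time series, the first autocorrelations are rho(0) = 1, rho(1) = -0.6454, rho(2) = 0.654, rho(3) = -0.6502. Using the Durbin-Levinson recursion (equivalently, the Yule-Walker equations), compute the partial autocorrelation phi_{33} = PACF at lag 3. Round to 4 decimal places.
\phi_{33} = -0.2819

The PACF at lag k is phi_{kk}, the last component of the solution
to the Yule-Walker system G_k phi = r_k where
  (G_k)_{ij} = rho(|i - j|), (r_k)_i = rho(i), i,j = 1..k.
Equivalently, Durbin-Levinson gives phi_{kk} iteratively:
  phi_{11} = rho(1)
  phi_{kk} = [rho(k) - sum_{j=1..k-1} phi_{k-1,j} rho(k-j)]
            / [1 - sum_{j=1..k-1} phi_{k-1,j} rho(j)],
  phi_{k,j} = phi_{k-1,j} - phi_{kk} phi_{k-1,k-j},  j = 1..k-1.
Step k = 1:
  phi_11 = rho(1) = -0.6454.
Step k = 2:
  phi_22 = [rho(2) - phi_11 rho(1)] / [1 - phi_11 rho(1)] = [0.654 - (-0.6454)(-0.6454)] / [1 - (-0.6454)(-0.6454)]
         = 0.23745884 / 0.58345884 = 0.406985.
  Update: phi_21 = phi_11 - phi_22 phi_11 = -0.6454 - (0.406985)(-0.6454) = -0.382732.
Step k = 3:
  phi_33 = [rho(3) - phi_21 rho(2) - phi_22 rho(1)] / [1 - phi_21 rho(1) - phi_22 rho(2)]
    numerator   = -0.6502 - (-0.382732)(0.654) - (0.406985)(-0.6454) = -0.13722529
    denominator = 1 - (-0.382732)(-0.6454) - (0.406985)(0.654) = 0.48681672
  phi_33 = -0.13722529 / 0.48681672 = -0.2819.
Therefore phi_{33} = -0.2819.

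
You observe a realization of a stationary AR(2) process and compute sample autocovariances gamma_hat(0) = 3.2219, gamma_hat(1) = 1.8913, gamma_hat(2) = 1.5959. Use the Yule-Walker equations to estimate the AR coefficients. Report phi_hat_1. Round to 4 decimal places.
\hat\phi_{1} = 0.4520

The Yule-Walker equations for an AR(p) process read, in matrix form,
  Gamma_p phi = r_p,   with   (Gamma_p)_{ij} = gamma(|i - j|),
                       (r_p)_i = gamma(i),   i,j = 1..p.
Substitute the sample gammas (Toeplitz matrix and right-hand side of size 2):
  Gamma_p = [[3.2219, 1.8913], [1.8913, 3.2219]]
  r_p     = [1.8913, 1.5959]
Written out:
  3.2219 phi_1 + 1.8913 phi_2 = 1.8913
  1.8913 phi_1 + 3.2219 phi_2 = 1.5959
Solve by Cramer's rule:
  det = gamma(0)^2 - gamma(1)^2 = (3.2219)^2 - (1.8913)^2 = 10.38063961 - 3.57701569 = 6.80362392
  phi_hat_1 = [gamma(1) gamma(0) - gamma(1) gamma(2)] / det = [(1.8913)(3.2219) - (1.8913)(1.5959)] / 6.80362392 = 3.0752538 / 6.80362392 = 0.452
  phi_hat_2 = [gamma(0) gamma(2) - gamma(1)^2] / det = [(3.2219)(1.5959) - (1.8913)^2] / 6.80362392 = 1.56481452 / 6.80362392 = 0.23
So phi_hat = [0.4520, 0.2300].
Therefore phi_hat_1 = 0.4520.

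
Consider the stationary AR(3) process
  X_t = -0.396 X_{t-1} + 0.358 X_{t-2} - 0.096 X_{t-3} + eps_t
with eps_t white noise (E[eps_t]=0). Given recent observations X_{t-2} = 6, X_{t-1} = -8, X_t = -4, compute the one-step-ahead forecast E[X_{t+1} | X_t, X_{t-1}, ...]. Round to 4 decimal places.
E[X_{t+1} \mid \mathcal F_t] = -1.8560

For an AR(p) model X_t = c + sum_i phi_i X_{t-i} + eps_t, the
one-step-ahead conditional mean is
  E[X_{t+1} | X_t, ...] = c + sum_i phi_i X_{t+1-i}.
Substitute known values:
  E[X_{t+1} | ...] = (-0.396) * (-4) + (0.358) * (-8) + (-0.096) * (6)
                   = -1.8560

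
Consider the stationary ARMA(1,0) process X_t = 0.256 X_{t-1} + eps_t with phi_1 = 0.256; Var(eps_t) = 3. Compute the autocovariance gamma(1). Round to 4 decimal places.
\gamma(1) = 0.8219

Multiply the model equation by X_{t-k} and take expectations. With theta_0 = psi_0 = 1 and psi_j the MA(infinity) weights, this gives
  gamma(k) - sum_i phi_i gamma(k-i) = c_k,
  c_k = sigma^2 * sum_{j=k..q} theta_j psi_{j-k}   (c_k = 0 for k > q),
using gamma(-m) = gamma(m).
Pure AR (q = 0): c_0 = sigma^2 = 3, c_k = 0 for k >= 1.
Equations for k = 0 and k = 1 (AR order 1):
  gamma(0) = phi_1 gamma(1) + c_0
  gamma(1) = phi_1 gamma(0) + c_1
Substituting the second into the first: gamma(0) (1 - phi_1^2) = c_0 + phi_1 c_1, so
  gamma(0) = c_0 / (1 - phi_1^2) = 3 / (1 - (0.256)^2) = 3 / 0.934464 = 3.210397.
  gamma(1) = phi_1 gamma(0) = (0.256)(3.210397) = 0.821862.
Therefore gamma(1) = 0.8219 (to 4 decimal places).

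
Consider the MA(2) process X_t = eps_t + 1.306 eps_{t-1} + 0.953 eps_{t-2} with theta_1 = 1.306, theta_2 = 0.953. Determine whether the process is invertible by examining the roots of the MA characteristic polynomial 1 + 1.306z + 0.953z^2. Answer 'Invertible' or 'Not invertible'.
\text{Invertible}

The MA(q) characteristic polynomial is P(z) = 1 + 1.306z + 0.953z^2.
Invertibility requires all roots to lie outside the unit circle, i.e. |z| > 1 for every root.
Set 1 + (1.306) z + (0.953) z^2 = 0, i.e. a z^2 + b z + c = 0 with a = 0.953, b = 1.306, c = 1.
Discriminant D = b^2 - 4ac = (1.306)^2 - 4*(0.953)*1 = 1.705636 - (3.812) = -2.106364.
D < 0, so the roots are the complex-conjugate pair z = (-b +/- i sqrt(-D)) / (2a) = -0.6852 +/- 0.7615i.
For a conjugate pair |z|^2 = z * conj(z) = (product of roots) = c/a = 1/(0.953) = 1.049318, so |z| = sqrt(1.049318) = 1.0244 for both roots.
Moduli of all roots: 1.0244, 1.0244.
All moduli strictly greater than 1? Yes.
Verdict: Invertible.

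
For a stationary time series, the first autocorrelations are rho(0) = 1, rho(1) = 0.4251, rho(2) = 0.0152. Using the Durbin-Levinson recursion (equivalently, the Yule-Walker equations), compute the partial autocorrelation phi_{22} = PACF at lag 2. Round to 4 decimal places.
\phi_{22} = -0.2020

The PACF at lag k is phi_{kk}, the last component of the solution
to the Yule-Walker system G_k phi = r_k where
  (G_k)_{ij} = rho(|i - j|), (r_k)_i = rho(i), i,j = 1..k.
Equivalently, Durbin-Levinson gives phi_{kk} iteratively:
  phi_{11} = rho(1)
  phi_{kk} = [rho(k) - sum_{j=1..k-1} phi_{k-1,j} rho(k-j)]
            / [1 - sum_{j=1..k-1} phi_{k-1,j} rho(j)],
  phi_{k,j} = phi_{k-1,j} - phi_{kk} phi_{k-1,k-j},  j = 1..k-1.
Step k = 1:
  phi_11 = rho(1) = 0.4251.
Step k = 2:
  phi_22 = [rho(2) - phi_11 rho(1)] / [1 - phi_11 rho(1)] = [0.0152 - (0.4251)(0.4251)] / [1 - (0.4251)(0.4251)]
         = -0.16551001 / 0.81928999 = -0.202.
Therefore phi_{22} = -0.2020.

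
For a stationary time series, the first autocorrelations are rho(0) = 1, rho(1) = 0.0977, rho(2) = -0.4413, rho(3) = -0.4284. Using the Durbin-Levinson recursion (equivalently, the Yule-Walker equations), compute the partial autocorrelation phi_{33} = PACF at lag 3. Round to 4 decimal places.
\phi_{33} = -0.4090

The PACF at lag k is phi_{kk}, the last component of the solution
to the Yule-Walker system G_k phi = r_k where
  (G_k)_{ij} = rho(|i - j|), (r_k)_i = rho(i), i,j = 1..k.
Equivalently, Durbin-Levinson gives phi_{kk} iteratively:
  phi_{11} = rho(1)
  phi_{kk} = [rho(k) - sum_{j=1..k-1} phi_{k-1,j} rho(k-j)]
            / [1 - sum_{j=1..k-1} phi_{k-1,j} rho(j)],
  phi_{k,j} = phi_{k-1,j} - phi_{kk} phi_{k-1,k-j},  j = 1..k-1.
Step k = 1:
  phi_11 = rho(1) = 0.0977.
Step k = 2:
  phi_22 = [rho(2) - phi_11 rho(1)] / [1 - phi_11 rho(1)] = [-0.4413 - (0.0977)(0.0977)] / [1 - (0.0977)(0.0977)]
         = -0.45084529 / 0.99045471 = -0.45519.
  Update: phi_21 = phi_11 - phi_22 phi_11 = 0.0977 - (-0.45519)(0.0977) = 0.142172.
Step k = 3:
  phi_33 = [rho(3) - phi_21 rho(2) - phi_22 rho(1)] / [1 - phi_21 rho(1) - phi_22 rho(2)]
    numerator   = -0.4284 - (0.142172)(-0.4413) - (-0.45519)(0.0977) = -0.32118738
    denominator = 1 - (0.142172)(0.0977) - (-0.45519)(-0.4413) = 0.78523435
  phi_33 = -0.32118738 / 0.78523435 = -0.409.
Therefore phi_{33} = -0.4090.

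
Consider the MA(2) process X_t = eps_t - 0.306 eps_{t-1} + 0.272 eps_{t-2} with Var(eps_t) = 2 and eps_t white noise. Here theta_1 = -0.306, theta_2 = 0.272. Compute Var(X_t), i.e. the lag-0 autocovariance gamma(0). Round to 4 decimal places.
\gamma(0) = 2.3352

For an MA(q) process X_t = eps_t + sum_i theta_i eps_{t-i} with
Var(eps_t) = sigma^2, the variance is
  gamma(0) = sigma^2 * (1 + sum_i theta_i^2).
  sum_i theta_i^2 = (-0.306)^2 + (0.272)^2 = 0.093636 + 0.073984 = 0.16762.
  gamma(0) = 2 * (1 + 0.16762) = 2 * 1.16762 = 2.33524, which rounds to 2.3352.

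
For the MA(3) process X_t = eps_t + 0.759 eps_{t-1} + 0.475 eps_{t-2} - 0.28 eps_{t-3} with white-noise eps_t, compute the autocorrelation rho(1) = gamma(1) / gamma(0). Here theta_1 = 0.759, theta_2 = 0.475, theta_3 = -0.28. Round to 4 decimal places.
\rho(1) = 0.5247

For an MA(q) process with theta_0 = 1, the autocovariance is
  gamma(k) = sigma^2 * sum_{i=0..q-k} theta_i * theta_{i+k},
and rho(k) = gamma(k) / gamma(0). Sigma^2 cancels.
  numerator   = (1)*(0.759) + (0.759)*(0.475) + (0.475)*(-0.28) = 0.986525.
  denominator = (1)^2 + (0.759)^2 + (0.475)^2 + (-0.28)^2 = 1.880106.
  rho(1) = 0.986525 / 1.880106 = 0.5247.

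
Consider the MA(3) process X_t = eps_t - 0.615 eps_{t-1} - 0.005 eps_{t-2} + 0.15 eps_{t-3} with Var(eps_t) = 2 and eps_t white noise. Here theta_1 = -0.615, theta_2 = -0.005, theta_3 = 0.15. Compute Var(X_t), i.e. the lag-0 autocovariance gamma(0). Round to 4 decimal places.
\gamma(0) = 2.8015

For an MA(q) process X_t = eps_t + sum_i theta_i eps_{t-i} with
Var(eps_t) = sigma^2, the variance is
  gamma(0) = sigma^2 * (1 + sum_i theta_i^2).
  sum_i theta_i^2 = (-0.615)^2 + (-0.005)^2 + (0.15)^2 = 0.378225 + 0.000025 + 0.0225 = 0.40075.
  gamma(0) = 2 * (1 + 0.40075) = 2 * 1.40075 = 2.8015.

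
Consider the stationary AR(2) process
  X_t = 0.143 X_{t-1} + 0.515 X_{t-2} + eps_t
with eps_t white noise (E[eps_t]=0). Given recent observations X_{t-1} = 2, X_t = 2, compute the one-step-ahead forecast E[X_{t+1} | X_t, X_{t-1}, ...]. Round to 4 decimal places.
E[X_{t+1} \mid \mathcal F_t] = 1.3160

For an AR(p) model X_t = c + sum_i phi_i X_{t-i} + eps_t, the
one-step-ahead conditional mean is
  E[X_{t+1} | X_t, ...] = c + sum_i phi_i X_{t+1-i}.
Substitute known values:
  E[X_{t+1} | ...] = (0.143) * (2) + (0.515) * (2)
                   = 1.3160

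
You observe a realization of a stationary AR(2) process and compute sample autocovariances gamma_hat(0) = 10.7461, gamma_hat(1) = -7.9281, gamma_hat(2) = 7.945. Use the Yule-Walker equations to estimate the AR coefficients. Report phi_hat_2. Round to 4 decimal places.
\hat\phi_{2} = 0.4280

The Yule-Walker equations for an AR(p) process read, in matrix form,
  Gamma_p phi = r_p,   with   (Gamma_p)_{ij} = gamma(|i - j|),
                       (r_p)_i = gamma(i),   i,j = 1..p.
Substitute the sample gammas (Toeplitz matrix and right-hand side of size 2):
  Gamma_p = [[10.7461, -7.9281], [-7.9281, 10.7461]]
  r_p     = [-7.9281, 7.945]
Written out:
  10.7461 phi_1 - 7.9281 phi_2 = -7.9281
  -7.9281 phi_1 + 10.7461 phi_2 = 7.945
Solve by Cramer's rule:
  det = gamma(0)^2 - gamma(1)^2 = (10.7461)^2 - (-7.9281)^2 = 115.47866521 - 62.85476961 = 52.6238956
  phi_hat_1 = [gamma(1) gamma(0) - gamma(1) gamma(2)] / det = [(-7.9281)(10.7461) - (-7.9281)(7.945)] / 52.6238956 = -22.20740091 / 52.6238956 = -0.422
  phi_hat_2 = [gamma(0) gamma(2) - gamma(1)^2] / det = [(10.7461)(7.945) - (-7.9281)^2] / 52.6238956 = 22.52299489 / 52.6238956 = 0.428
So phi_hat = [-0.4220, 0.4280].
Therefore phi_hat_2 = 0.4280.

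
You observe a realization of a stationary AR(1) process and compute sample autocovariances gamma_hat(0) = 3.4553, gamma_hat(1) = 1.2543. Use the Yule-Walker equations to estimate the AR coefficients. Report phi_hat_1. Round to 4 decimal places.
\hat\phi_{1} = 0.3630

The Yule-Walker equations for an AR(p) process read, in matrix form,
  Gamma_p phi = r_p,   with   (Gamma_p)_{ij} = gamma(|i - j|),
                       (r_p)_i = gamma(i),   i,j = 1..p.
Substitute the sample gammas (Toeplitz matrix and right-hand side of size 1):
  Gamma_p = [[3.4553]]
  r_p     = [1.2543]
With p = 1 this is the single equation gamma(0) phi_1 = gamma(1):
  phi_hat_1 = gamma(1) / gamma(0) = 1.2543 / 3.4553 = 0.3630.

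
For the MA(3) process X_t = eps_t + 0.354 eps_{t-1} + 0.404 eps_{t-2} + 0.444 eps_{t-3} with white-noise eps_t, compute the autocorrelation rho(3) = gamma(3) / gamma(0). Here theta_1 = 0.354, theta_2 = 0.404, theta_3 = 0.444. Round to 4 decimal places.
\rho(3) = 0.2989

For an MA(q) process with theta_0 = 1, the autocovariance is
  gamma(k) = sigma^2 * sum_{i=0..q-k} theta_i * theta_{i+k},
and rho(k) = gamma(k) / gamma(0). Sigma^2 cancels.
  numerator   = (1)*(0.444) = 0.444.
  denominator = (1)^2 + (0.354)^2 + (0.404)^2 + (0.444)^2 = 1.485668.
  rho(3) = 0.444 / 1.485668 = 0.2989.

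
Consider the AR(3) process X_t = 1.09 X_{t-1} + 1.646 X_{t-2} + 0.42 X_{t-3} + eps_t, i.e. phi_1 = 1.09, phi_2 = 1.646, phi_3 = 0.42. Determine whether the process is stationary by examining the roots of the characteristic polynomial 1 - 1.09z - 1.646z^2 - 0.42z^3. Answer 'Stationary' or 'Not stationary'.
\text{Not stationary}

The AR(p) characteristic polynomial is P(z) = 1 - 1.09z - 1.646z^2 - 0.42z^3.
Stationarity requires all roots to lie outside the unit circle, i.e. |z| > 1 for every root.
Degree 3: look for a simple real root z0 first, then factor out (1 - z/z0) and solve the remaining quadratic.
Testing z0 = -2.5: P(-2.5) = 1 + (-1.09)(-2.5) + (-1.646)(-2.5)^2 + (-0.42)(-2.5)^3
  = 1 + (2.725) + (-10.2875) + (6.5625) = 0.  So z_0 = -2.5 is a root, |z_0| = 2.5.
Divide out the factor (1 + 0.4 z) = (1 - z/z0) (since 1/z0 = -0.4):
  P(z) = (1 + 0.4 z)(1 + (-1.49) z + (-1.05) z^2)
  [check: z-coef -1.49 - (-0.4) = -1.09; z^2-coef -1.05 - (-0.4)(-1.49) = -1.646; z^3-coef -(-0.4)(-1.05) = -0.42.]
Remaining roots from the quadratic factor 1 + (-1.49) z + (-1.05) z^2:
  Set 1 + (-1.49) z + (-1.05) z^2 = 0, i.e. a z^2 + b z + c = 0 with a = -1.05, b = -1.49, c = 1.
  Discriminant D = b^2 - 4ac = (-1.49)^2 - 4*(-1.05)*1 = 2.2201 - (-4.2) = 6.4201.
  D >= 0, so the roots are real: z = (-b +/- sqrt(D)) / (2a) = (1.49 +/- 2.533792) / (-2.1).
    z_1 = (1.49 + 2.533792) / (-2.1) = -1.9161,   |z_1| = 1.9161.
    z_2 = (1.49 - 2.533792) / (-2.1) = 0.497,   |z_2| = 0.497.
Moduli of all roots: 2.5000, 1.9161, 0.4970.
All moduli strictly greater than 1? No.
Verdict: Not stationary.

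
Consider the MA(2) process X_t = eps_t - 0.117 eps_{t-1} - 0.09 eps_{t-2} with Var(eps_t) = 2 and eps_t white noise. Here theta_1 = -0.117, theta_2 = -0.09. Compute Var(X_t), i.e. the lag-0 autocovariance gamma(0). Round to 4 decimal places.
\gamma(0) = 2.0436

For an MA(q) process X_t = eps_t + sum_i theta_i eps_{t-i} with
Var(eps_t) = sigma^2, the variance is
  gamma(0) = sigma^2 * (1 + sum_i theta_i^2).
  sum_i theta_i^2 = (-0.117)^2 + (-0.09)^2 = 0.013689 + 0.0081 = 0.021789.
  gamma(0) = 2 * (1 + 0.021789) = 2 * 1.021789 = 2.043578, which rounds to 2.0436.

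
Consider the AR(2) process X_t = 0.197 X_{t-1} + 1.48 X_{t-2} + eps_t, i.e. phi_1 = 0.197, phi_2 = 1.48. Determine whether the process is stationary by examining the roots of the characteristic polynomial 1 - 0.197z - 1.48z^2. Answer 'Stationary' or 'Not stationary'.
\text{Not stationary}

The AR(p) characteristic polynomial is P(z) = 1 - 0.197z - 1.48z^2.
Stationarity requires all roots to lie outside the unit circle, i.e. |z| > 1 for every root.
Set 1 + (-0.197) z + (-1.48) z^2 = 0, i.e. a z^2 + b z + c = 0 with a = -1.48, b = -0.197, c = 1.
Discriminant D = b^2 - 4ac = (-0.197)^2 - 4*(-1.48)*1 = 0.038809 - (-5.92) = 5.958809.
D >= 0, so the roots are real: z = (-b +/- sqrt(D)) / (2a) = (0.197 +/- 2.441067) / (-2.96).
  z_1 = (0.197 + 2.441067) / (-2.96) = -0.8912,   |z_1| = 0.8912.
  z_2 = (0.197 - 2.441067) / (-2.96) = 0.7581,   |z_2| = 0.7581.
Moduli of all roots: 0.8912, 0.7581.
All moduli strictly greater than 1? No.
Verdict: Not stationary.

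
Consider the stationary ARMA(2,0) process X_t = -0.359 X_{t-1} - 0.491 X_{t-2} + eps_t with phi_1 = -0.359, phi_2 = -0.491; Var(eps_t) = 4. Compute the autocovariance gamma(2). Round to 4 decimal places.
\gamma(2) = -2.2635

Multiply the model equation by X_{t-k} and take expectations. With theta_0 = psi_0 = 1 and psi_j the MA(infinity) weights, this gives
  gamma(k) - sum_i phi_i gamma(k-i) = c_k,
  c_k = sigma^2 * sum_{j=k..q} theta_j psi_{j-k}   (c_k = 0 for k > q),
using gamma(-m) = gamma(m).
Pure AR (q = 0): c_0 = sigma^2 = 4, c_k = 0 for k >= 1.
Equations for k = 0, 1, 2 (AR order 2, c_2 = 0):
  (E0) gamma(0) = phi_1 gamma(1) + phi_2 gamma(2) + c_0
  (E1) gamma(1) = phi_1 gamma(0) + phi_2 gamma(1) + c_1
  (E2) gamma(2) = phi_1 gamma(1) + phi_2 gamma(0)
From (E1): gamma(1) = A gamma(0) + B with
  A = phi_1 / (1 - phi_2) = -0.359 / 1.491 = -0.240778,   B = c_1 / (1 - phi_2) = 0 / 1.491 = 0.
Insert (E2) into (E0): gamma(0) (1 - phi_2^2) = phi_1 (1 + phi_2) gamma(1) + c_0.
  phi_1 (1 + phi_2) = (-0.359)(0.509) = -0.182731,   1 - phi_2^2 = 0.758919.
Replace gamma(1) by A gamma(0) + B and collect gamma(0):
  gamma(0) [0.758919 - (-0.182731)(-0.240778)] = c_0 = 4
  gamma(0) * 0.714921 = 4
  gamma(0) = 4 / 0.714921 = 5.595021.
  gamma(1) = A gamma(0) = (-0.240778)(5.595021) = -1.347158.
  gamma(2) = phi_1 gamma(1) + phi_2 gamma(0) = (-0.359)(-1.347158) + (-0.491)(5.595021) = -2.263525.
Therefore gamma(2) = -2.2635 (to 4 decimal places).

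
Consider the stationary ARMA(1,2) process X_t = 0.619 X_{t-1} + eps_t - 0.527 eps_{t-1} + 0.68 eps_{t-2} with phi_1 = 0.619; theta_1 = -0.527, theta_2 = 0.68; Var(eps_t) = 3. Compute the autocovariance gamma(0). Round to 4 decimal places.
\gamma(0) = 5.6667

Multiply the model equation by X_{t-k} and take expectations. With theta_0 = psi_0 = 1 and psi_j the MA(infinity) weights, this gives
  gamma(k) - sum_i phi_i gamma(k-i) = c_k,
  c_k = sigma^2 * sum_{j=k..q} theta_j psi_{j-k}   (c_k = 0 for k > q),
using gamma(-m) = gamma(m).
psi-weights needed (psi_j = theta_j + sum_i phi_i psi_{j-i}):
  psi_1 = theta_1 + phi_1 = -0.527 + (0.619) = 0.092
  psi_2 = theta_2 + phi_1 psi_1 = 0.68 + (0.619)(0.092) = 0.736948
Right-hand sides:
  c_0 = sigma^2 (1 + theta_1 psi_1 + theta_2 psi_2) = 3 * (1 + (-0.527)(0.092) + (0.68)(0.736948)) = 3 * 1.452641 = 4.357922
  c_1 = sigma^2 (theta_1 + theta_2 psi_1) = 3 * (-0.527 + (0.68)(0.092)) = -1.39332
  c_2 = sigma^2 theta_2 = 3 * (0.68) = 2.04
Equations for k = 0 and k = 1 (AR order 1):
  gamma(0) = phi_1 gamma(1) + c_0
  gamma(1) = phi_1 gamma(0) + c_1
Substituting the second into the first: gamma(0) (1 - phi_1^2) = c_0 + phi_1 c_1, so
  gamma(0) = (c_0 + phi_1 c_1) / (1 - phi_1^2) = (4.357922 + (0.619)(-1.39332)) / (1 - (0.619)^2) = 3.495457 / 0.616839 = 5.666725.
Therefore gamma(0) = 5.6667 (to 4 decimal places).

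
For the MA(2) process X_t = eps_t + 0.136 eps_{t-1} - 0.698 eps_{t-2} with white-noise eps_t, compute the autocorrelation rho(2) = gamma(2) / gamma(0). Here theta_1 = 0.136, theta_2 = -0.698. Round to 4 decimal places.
\rho(2) = -0.4636

For an MA(q) process with theta_0 = 1, the autocovariance is
  gamma(k) = sigma^2 * sum_{i=0..q-k} theta_i * theta_{i+k},
and rho(k) = gamma(k) / gamma(0). Sigma^2 cancels.
  numerator   = (1)*(-0.698) = -0.698.
  denominator = (1)^2 + (0.136)^2 + (-0.698)^2 = 1.5057.
  rho(2) = -0.698 / 1.5057 = -0.4636.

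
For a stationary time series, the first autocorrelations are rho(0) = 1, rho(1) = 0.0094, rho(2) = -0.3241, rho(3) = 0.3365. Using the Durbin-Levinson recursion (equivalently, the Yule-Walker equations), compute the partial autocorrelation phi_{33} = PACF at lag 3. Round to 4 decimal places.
\phi_{33} = 0.3840

The PACF at lag k is phi_{kk}, the last component of the solution
to the Yule-Walker system G_k phi = r_k where
  (G_k)_{ij} = rho(|i - j|), (r_k)_i = rho(i), i,j = 1..k.
Equivalently, Durbin-Levinson gives phi_{kk} iteratively:
  phi_{11} = rho(1)
  phi_{kk} = [rho(k) - sum_{j=1..k-1} phi_{k-1,j} rho(k-j)]
            / [1 - sum_{j=1..k-1} phi_{k-1,j} rho(j)],
  phi_{k,j} = phi_{k-1,j} - phi_{kk} phi_{k-1,k-j},  j = 1..k-1.
Step k = 1:
  phi_11 = rho(1) = 0.0094.
Step k = 2:
  phi_22 = [rho(2) - phi_11 rho(1)] / [1 - phi_11 rho(1)] = [-0.3241 - (0.0094)(0.0094)] / [1 - (0.0094)(0.0094)]
         = -0.32418836 / 0.99991164 = -0.324217.
  Update: phi_21 = phi_11 - phi_22 phi_11 = 0.0094 - (-0.324217)(0.0094) = 0.012448.
Step k = 3:
  phi_33 = [rho(3) - phi_21 rho(2) - phi_22 rho(1)] / [1 - phi_21 rho(1) - phi_22 rho(2)]
    numerator   = 0.3365 - (0.012448)(-0.3241) - (-0.324217)(0.0094) = 0.34358192
    denominator = 1 - (0.012448)(0.0094) - (-0.324217)(-0.3241) = 0.89480426
  phi_33 = 0.34358192 / 0.89480426 = 0.384.
Therefore phi_{33} = 0.3840.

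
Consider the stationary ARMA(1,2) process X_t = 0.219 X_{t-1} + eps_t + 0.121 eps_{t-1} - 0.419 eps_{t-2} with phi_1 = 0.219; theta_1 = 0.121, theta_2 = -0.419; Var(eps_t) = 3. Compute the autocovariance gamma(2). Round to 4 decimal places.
\gamma(2) = -1.0926

Multiply the model equation by X_{t-k} and take expectations. With theta_0 = psi_0 = 1 and psi_j the MA(infinity) weights, this gives
  gamma(k) - sum_i phi_i gamma(k-i) = c_k,
  c_k = sigma^2 * sum_{j=k..q} theta_j psi_{j-k}   (c_k = 0 for k > q),
using gamma(-m) = gamma(m).
psi-weights needed (psi_j = theta_j + sum_i phi_i psi_{j-i}):
  psi_1 = theta_1 + phi_1 = 0.121 + (0.219) = 0.34
  psi_2 = theta_2 + phi_1 psi_1 = -0.419 + (0.219)(0.34) = -0.34454
Right-hand sides:
  c_0 = sigma^2 (1 + theta_1 psi_1 + theta_2 psi_2) = 3 * (1 + (0.121)(0.34) + (-0.419)(-0.34454)) = 3 * 1.185502 = 3.556507
  c_1 = sigma^2 (theta_1 + theta_2 psi_1) = 3 * (0.121 + (-0.419)(0.34)) = -0.06438
  c_2 = sigma^2 theta_2 = 3 * (-0.419) = -1.257
Equations for k = 0 and k = 1 (AR order 1):
  gamma(0) = phi_1 gamma(1) + c_0
  gamma(1) = phi_1 gamma(0) + c_1
Substituting the second into the first: gamma(0) (1 - phi_1^2) = c_0 + phi_1 c_1, so
  gamma(0) = (c_0 + phi_1 c_1) / (1 - phi_1^2) = (3.556507 + (0.219)(-0.06438)) / (1 - (0.219)^2) = 3.542408 / 0.952039 = 3.720864.
  gamma(1) = phi_1 gamma(0) + c_1 = (0.219)(3.720864) + (-0.06438) = 0.750489.
For k = 2: gamma(2) = phi_1 gamma(1) + c_2
  = (0.219)(0.750489) + (-1.257) = -1.092643.
Therefore gamma(2) = -1.0926 (to 4 decimal places).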